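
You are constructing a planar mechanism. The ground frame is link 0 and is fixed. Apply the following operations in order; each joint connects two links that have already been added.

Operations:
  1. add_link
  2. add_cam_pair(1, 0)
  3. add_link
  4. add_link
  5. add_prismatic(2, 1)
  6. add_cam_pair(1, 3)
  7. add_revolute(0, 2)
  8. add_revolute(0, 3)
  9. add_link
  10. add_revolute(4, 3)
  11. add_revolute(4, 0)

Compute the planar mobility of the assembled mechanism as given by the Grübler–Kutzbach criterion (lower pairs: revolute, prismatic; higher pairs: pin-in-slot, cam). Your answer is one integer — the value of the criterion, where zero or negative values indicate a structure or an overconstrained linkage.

link 0 = ground. State L|J1|J2 = 1|0|0
+link1  2|0|0
C(1,0) f=2→J2  2|0|1
+link2  3|0|1
+link3  4|0|1
P(2,1) f=1→J1  4|1|1
C(1,3) f=2→J2  4|1|2
R(0,2) f=1→J1  4|2|2
R(0,3) f=1→J1  4|3|2
+link4  5|3|2
R(4,3) f=1→J1  5|4|2
R(4,0) f=1→J1  5|5|2
M = 3(5−1)−2·5−2 = 12−10−2 = 0

M = 0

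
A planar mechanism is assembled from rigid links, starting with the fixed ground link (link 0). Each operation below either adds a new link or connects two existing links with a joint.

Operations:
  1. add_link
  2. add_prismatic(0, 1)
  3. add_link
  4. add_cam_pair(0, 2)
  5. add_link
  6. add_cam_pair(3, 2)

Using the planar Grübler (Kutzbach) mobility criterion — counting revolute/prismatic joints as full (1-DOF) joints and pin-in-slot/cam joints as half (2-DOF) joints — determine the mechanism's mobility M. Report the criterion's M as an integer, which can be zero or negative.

M = 5

L=1 J1=0 J2=0
add link → L=2 J1=0 J2=0
P@0,1 dof=1 J1 → L=2 J1=1 J2=0
add link → L=3 J1=1 J2=0
C@0,2 dof=2 J2 → L=3 J1=1 J2=1
add link → L=4 J1=1 J2=1
C@3,2 dof=2 J2 → L=4 J1=1 J2=2
M=3(L−1)−2J1−J2=3·3−2·1−2=5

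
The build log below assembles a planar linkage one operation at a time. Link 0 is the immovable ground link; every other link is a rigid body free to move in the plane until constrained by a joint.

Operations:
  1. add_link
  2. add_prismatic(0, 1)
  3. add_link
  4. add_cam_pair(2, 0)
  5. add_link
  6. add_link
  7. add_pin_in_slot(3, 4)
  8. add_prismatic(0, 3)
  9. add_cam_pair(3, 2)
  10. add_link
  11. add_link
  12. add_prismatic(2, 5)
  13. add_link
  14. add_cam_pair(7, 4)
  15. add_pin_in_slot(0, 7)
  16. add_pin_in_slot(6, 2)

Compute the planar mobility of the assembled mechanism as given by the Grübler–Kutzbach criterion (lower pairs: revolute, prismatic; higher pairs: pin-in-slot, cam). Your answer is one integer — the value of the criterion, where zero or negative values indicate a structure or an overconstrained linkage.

M = 9

link 0 = ground. State L|J1|J2 = 1|0|0
+link1  2|0|0
P(0,1) f=1→J1  2|1|0
+link2  3|1|0
C(2,0) f=2→J2  3|1|1
+link3  4|1|1
+link4  5|1|1
PS(3,4) f=2→J2  5|1|2
P(0,3) f=1→J1  5|2|2
C(3,2) f=2→J2  5|2|3
+link5  6|2|3
+link6  7|2|3
P(2,5) f=1→J1  7|3|3
+link7  8|3|3
C(7,4) f=2→J2  8|3|4
PS(0,7) f=2→J2  8|3|5
PS(6,2) f=2→J2  8|3|6
M = 3(8−1)−2·3−6 = 21−6−6 = 9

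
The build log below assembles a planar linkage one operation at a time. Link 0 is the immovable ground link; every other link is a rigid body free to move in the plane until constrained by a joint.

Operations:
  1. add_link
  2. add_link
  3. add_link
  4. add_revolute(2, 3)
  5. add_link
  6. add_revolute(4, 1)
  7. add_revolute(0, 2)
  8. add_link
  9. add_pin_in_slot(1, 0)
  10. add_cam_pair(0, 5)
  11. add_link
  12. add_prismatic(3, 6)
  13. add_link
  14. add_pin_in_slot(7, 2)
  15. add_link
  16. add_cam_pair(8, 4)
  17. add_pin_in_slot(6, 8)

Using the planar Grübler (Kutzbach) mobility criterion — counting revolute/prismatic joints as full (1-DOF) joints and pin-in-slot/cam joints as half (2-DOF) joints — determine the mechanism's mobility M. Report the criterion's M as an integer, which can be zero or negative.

ground; <1,0,0>
#1 <2,0,0>
#2 <3,0,0>
#3 <4,0,0>
R:2↔3 J1 <4,1,0>
#4 <5,1,0>
R:4↔1 J1 <5,2,0>
R:0↔2 J1 <5,3,0>
#5 <6,3,0>
PS:1↔0 J2 <6,3,1>
C:0↔5 J2 <6,3,2>
#6 <7,3,2>
P:3↔6 J1 <7,4,2>
#7 <8,4,2>
PS:7↔2 J2 <8,4,3>
#8 <9,4,3>
C:8↔4 J2 <9,4,4>
PS:6↔8 J2 <9,4,5>
3×8 − 2×4 − 1×5 = 11

M = 11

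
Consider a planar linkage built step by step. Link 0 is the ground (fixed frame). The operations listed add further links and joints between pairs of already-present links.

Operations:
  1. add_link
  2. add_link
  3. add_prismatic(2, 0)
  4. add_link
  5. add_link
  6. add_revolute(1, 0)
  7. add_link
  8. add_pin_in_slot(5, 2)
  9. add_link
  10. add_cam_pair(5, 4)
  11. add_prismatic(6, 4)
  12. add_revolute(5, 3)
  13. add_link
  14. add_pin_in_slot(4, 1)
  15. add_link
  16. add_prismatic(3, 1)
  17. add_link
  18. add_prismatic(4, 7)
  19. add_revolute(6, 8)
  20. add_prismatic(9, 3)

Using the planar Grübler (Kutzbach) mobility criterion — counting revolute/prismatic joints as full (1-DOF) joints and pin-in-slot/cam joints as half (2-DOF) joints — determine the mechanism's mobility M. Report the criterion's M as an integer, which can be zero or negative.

(L,J1,J2)=(1,0,0); link0 fixed
link1: (2,0,0)
link2: (3,0,0)
P 2-0 [J1]: (3,1,0)
link3: (4,1,0)
link4: (5,1,0)
R 1-0 [J1]: (5,2,0)
link5: (6,2,0)
PS 5-2 [J2]: (6,2,1)
link6: (7,2,1)
C 5-4 [J2]: (7,2,2)
P 6-4 [J1]: (7,3,2)
R 5-3 [J1]: (7,4,2)
link7: (8,4,2)
PS 4-1 [J2]: (8,4,3)
link8: (9,4,3)
P 3-1 [J1]: (9,5,3)
link9: (10,5,3)
P 4-7 [J1]: (10,6,3)
R 6-8 [J1]: (10,7,3)
P 9-3 [J1]: (10,8,3)
Grübler: 3·9 − 2·8 − 3 = 8

M = 8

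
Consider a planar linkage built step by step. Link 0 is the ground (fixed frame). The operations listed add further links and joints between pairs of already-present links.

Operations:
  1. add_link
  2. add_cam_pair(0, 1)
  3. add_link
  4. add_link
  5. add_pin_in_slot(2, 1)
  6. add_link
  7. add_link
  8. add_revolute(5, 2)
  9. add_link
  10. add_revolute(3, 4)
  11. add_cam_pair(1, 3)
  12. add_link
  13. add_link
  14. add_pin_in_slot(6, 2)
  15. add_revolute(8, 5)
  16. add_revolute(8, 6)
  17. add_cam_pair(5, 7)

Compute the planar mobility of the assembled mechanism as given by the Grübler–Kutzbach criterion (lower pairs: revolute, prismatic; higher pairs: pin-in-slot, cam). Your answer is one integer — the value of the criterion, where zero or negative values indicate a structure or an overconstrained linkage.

M = 11

link 0 = ground. State L|J1|J2 = 1|0|0
+link1  2|0|0
C(0,1) f=2→J2  2|0|1
+link2  3|0|1
+link3  4|0|1
PS(2,1) f=2→J2  4|0|2
+link4  5|0|2
+link5  6|0|2
R(5,2) f=1→J1  6|1|2
+link6  7|1|2
R(3,4) f=1→J1  7|2|2
C(1,3) f=2→J2  7|2|3
+link7  8|2|3
+link8  9|2|3
PS(6,2) f=2→J2  9|2|4
R(8,5) f=1→J1  9|3|4
R(8,6) f=1→J1  9|4|4
C(5,7) f=2→J2  9|4|5
M = 3(9−1)−2·4−5 = 24−8−5 = 11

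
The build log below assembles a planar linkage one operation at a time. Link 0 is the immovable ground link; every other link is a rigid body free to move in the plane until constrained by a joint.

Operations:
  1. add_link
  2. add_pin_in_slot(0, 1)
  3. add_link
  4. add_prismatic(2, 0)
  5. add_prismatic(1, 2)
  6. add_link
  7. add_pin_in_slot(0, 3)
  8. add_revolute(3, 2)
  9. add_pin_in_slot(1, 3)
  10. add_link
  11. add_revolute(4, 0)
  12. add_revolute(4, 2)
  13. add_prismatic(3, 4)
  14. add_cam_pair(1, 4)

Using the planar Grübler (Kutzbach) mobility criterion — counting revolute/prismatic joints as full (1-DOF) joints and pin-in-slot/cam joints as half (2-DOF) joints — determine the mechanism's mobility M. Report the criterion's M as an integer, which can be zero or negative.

M = -4

[1;0;0] (link 0 is ground)
L+ [2;0;0]
PS(0,1)∈J2 [2;0;1]
L+ [3;0;1]
P(2,0)∈J1 [3;1;1]
P(1,2)∈J1 [3;2;1]
L+ [4;2;1]
PS(0,3)∈J2 [4;2;2]
R(3,2)∈J1 [4;3;2]
PS(1,3)∈J2 [4;3;3]
L+ [5;3;3]
R(4,0)∈J1 [5;4;3]
R(4,2)∈J1 [5;5;3]
P(3,4)∈J1 [5;6;3]
C(1,4)∈J2 [5;6;4]
mobility = 12 − 12 − 4 = -4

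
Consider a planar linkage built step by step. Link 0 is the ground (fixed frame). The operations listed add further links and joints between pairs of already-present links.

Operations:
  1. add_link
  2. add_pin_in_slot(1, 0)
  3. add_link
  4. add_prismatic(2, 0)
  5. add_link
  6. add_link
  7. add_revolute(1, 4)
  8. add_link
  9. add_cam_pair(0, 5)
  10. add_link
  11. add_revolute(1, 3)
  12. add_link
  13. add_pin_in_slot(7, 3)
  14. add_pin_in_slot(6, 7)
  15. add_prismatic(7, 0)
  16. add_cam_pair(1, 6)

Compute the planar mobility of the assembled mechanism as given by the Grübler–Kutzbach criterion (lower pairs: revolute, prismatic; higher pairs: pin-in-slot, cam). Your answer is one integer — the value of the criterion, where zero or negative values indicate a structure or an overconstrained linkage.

(L,J1,J2)=(1,0,0); link0 fixed
link1: (2,0,0)
PS 1-0 [J2]: (2,0,1)
link2: (3,0,1)
P 2-0 [J1]: (3,1,1)
link3: (4,1,1)
link4: (5,1,1)
R 1-4 [J1]: (5,2,1)
link5: (6,2,1)
C 0-5 [J2]: (6,2,2)
link6: (7,2,2)
R 1-3 [J1]: (7,3,2)
link7: (8,3,2)
PS 7-3 [J2]: (8,3,3)
PS 6-7 [J2]: (8,3,4)
P 7-0 [J1]: (8,4,4)
C 1-6 [J2]: (8,4,5)
Grübler: 3·7 − 2·4 − 5 = 8

M = 8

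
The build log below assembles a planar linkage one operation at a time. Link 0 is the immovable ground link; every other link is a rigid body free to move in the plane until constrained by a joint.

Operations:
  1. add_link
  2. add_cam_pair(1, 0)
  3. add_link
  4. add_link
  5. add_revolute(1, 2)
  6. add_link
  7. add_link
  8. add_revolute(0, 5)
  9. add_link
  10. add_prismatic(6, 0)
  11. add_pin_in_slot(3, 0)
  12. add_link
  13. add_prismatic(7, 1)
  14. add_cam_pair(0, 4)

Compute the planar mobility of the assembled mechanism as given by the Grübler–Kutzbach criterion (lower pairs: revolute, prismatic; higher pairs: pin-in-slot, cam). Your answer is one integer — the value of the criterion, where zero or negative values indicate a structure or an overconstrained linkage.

link 0 = ground. State L|J1|J2 = 1|0|0
+link1  2|0|0
C(1,0) f=2→J2  2|0|1
+link2  3|0|1
+link3  4|0|1
R(1,2) f=1→J1  4|1|1
+link4  5|1|1
+link5  6|1|1
R(0,5) f=1→J1  6|2|1
+link6  7|2|1
P(6,0) f=1→J1  7|3|1
PS(3,0) f=2→J2  7|3|2
+link7  8|3|2
P(7,1) f=1→J1  8|4|2
C(0,4) f=2→J2  8|4|3
M = 3(8−1)−2·4−3 = 21−8−3 = 10

M = 10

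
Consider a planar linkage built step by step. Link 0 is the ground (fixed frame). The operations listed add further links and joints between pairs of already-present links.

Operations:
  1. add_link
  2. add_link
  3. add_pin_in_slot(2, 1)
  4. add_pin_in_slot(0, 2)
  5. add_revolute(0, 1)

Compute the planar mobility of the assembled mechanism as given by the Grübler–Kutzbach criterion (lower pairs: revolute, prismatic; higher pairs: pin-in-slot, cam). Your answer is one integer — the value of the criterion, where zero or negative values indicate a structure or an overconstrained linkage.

M = 2

[1;0;0] (link 0 is ground)
L+ [2;0;0]
L+ [3;0;0]
PS(2,1)∈J2 [3;0;1]
PS(0,2)∈J2 [3;0;2]
R(0,1)∈J1 [3;1;2]
mobility = 6 − 2 − 2 = 2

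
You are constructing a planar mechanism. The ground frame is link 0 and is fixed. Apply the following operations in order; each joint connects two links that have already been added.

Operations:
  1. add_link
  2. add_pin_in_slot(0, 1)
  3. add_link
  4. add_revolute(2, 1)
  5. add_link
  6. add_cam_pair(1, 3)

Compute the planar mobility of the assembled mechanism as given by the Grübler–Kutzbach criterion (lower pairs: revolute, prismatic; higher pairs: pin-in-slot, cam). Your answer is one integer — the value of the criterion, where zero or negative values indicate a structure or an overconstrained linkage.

link 0 = ground. State L|J1|J2 = 1|0|0
+link1  2|0|0
PS(0,1) f=2→J2  2|0|1
+link2  3|0|1
R(2,1) f=1→J1  3|1|1
+link3  4|1|1
C(1,3) f=2→J2  4|1|2
M = 3(4−1)−2·1−2 = 9−2−2 = 5

M = 5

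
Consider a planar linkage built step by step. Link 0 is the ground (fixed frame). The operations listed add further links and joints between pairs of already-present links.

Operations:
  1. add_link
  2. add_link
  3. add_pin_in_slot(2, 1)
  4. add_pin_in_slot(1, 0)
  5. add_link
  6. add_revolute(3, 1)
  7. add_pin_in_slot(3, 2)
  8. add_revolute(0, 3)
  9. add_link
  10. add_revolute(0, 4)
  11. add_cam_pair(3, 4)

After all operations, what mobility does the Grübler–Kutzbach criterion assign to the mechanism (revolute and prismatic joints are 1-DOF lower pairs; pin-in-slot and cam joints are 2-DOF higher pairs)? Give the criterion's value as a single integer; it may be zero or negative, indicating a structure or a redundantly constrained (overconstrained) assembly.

L=1 J1=0 J2=0
add link → L=2 J1=0 J2=0
add link → L=3 J1=0 J2=0
PS@2,1 dof=2 J2 → L=3 J1=0 J2=1
PS@1,0 dof=2 J2 → L=3 J1=0 J2=2
add link → L=4 J1=0 J2=2
R@3,1 dof=1 J1 → L=4 J1=1 J2=2
PS@3,2 dof=2 J2 → L=4 J1=1 J2=3
R@0,3 dof=1 J1 → L=4 J1=2 J2=3
add link → L=5 J1=2 J2=3
R@0,4 dof=1 J1 → L=5 J1=3 J2=3
C@3,4 dof=2 J2 → L=5 J1=3 J2=4
M=3(L−1)−2J1−J2=3·4−2·3−4=2

M = 2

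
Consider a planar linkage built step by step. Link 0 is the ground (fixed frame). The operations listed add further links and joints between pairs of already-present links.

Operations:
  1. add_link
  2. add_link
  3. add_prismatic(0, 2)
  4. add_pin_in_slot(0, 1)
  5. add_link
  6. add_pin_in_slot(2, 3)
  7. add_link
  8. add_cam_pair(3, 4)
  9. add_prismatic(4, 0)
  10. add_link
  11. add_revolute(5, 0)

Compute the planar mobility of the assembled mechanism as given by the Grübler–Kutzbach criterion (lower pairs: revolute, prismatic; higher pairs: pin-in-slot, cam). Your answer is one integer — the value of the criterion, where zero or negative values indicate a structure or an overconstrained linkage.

L=1 J1=0 J2=0
add link → L=2 J1=0 J2=0
add link → L=3 J1=0 J2=0
P@0,2 dof=1 J1 → L=3 J1=1 J2=0
PS@0,1 dof=2 J2 → L=3 J1=1 J2=1
add link → L=4 J1=1 J2=1
PS@2,3 dof=2 J2 → L=4 J1=1 J2=2
add link → L=5 J1=1 J2=2
C@3,4 dof=2 J2 → L=5 J1=1 J2=3
P@4,0 dof=1 J1 → L=5 J1=2 J2=3
add link → L=6 J1=2 J2=3
R@5,0 dof=1 J1 → L=6 J1=3 J2=3
M=3(L−1)−2J1−J2=3·5−2·3−3=6

M = 6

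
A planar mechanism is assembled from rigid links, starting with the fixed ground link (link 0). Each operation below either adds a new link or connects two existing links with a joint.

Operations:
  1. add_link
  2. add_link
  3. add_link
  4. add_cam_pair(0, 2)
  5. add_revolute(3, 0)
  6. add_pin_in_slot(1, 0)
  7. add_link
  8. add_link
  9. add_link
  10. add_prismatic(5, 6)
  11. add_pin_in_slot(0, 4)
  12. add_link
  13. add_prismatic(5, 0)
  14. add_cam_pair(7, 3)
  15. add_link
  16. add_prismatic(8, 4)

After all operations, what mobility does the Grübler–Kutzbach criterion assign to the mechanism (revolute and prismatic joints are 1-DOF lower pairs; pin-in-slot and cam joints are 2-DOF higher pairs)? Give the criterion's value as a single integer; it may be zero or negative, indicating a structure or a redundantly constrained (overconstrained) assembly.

(L,J1,J2)=(1,0,0); link0 fixed
link1: (2,0,0)
link2: (3,0,0)
link3: (4,0,0)
C 0-2 [J2]: (4,0,1)
R 3-0 [J1]: (4,1,1)
PS 1-0 [J2]: (4,1,2)
link4: (5,1,2)
link5: (6,1,2)
link6: (7,1,2)
P 5-6 [J1]: (7,2,2)
PS 0-4 [J2]: (7,2,3)
link7: (8,2,3)
P 5-0 [J1]: (8,3,3)
C 7-3 [J2]: (8,3,4)
link8: (9,3,4)
P 8-4 [J1]: (9,4,4)
Grübler: 3·8 − 2·4 − 4 = 12

M = 12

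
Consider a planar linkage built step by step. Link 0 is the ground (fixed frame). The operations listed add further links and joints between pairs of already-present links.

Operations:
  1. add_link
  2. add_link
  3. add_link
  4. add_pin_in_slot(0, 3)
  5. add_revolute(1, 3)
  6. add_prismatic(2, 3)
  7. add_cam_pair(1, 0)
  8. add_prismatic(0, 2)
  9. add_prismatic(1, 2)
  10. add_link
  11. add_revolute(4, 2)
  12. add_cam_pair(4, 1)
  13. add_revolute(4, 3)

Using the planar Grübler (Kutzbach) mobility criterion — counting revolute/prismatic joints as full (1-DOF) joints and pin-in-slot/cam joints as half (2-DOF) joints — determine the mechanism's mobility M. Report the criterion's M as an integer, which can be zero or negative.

M = -3

L=1 J1=0 J2=0
add link → L=2 J1=0 J2=0
add link → L=3 J1=0 J2=0
add link → L=4 J1=0 J2=0
PS@0,3 dof=2 J2 → L=4 J1=0 J2=1
R@1,3 dof=1 J1 → L=4 J1=1 J2=1
P@2,3 dof=1 J1 → L=4 J1=2 J2=1
C@1,0 dof=2 J2 → L=4 J1=2 J2=2
P@0,2 dof=1 J1 → L=4 J1=3 J2=2
P@1,2 dof=1 J1 → L=4 J1=4 J2=2
add link → L=5 J1=4 J2=2
R@4,2 dof=1 J1 → L=5 J1=5 J2=2
C@4,1 dof=2 J2 → L=5 J1=5 J2=3
R@4,3 dof=1 J1 → L=5 J1=6 J2=3
M=3(L−1)−2J1−J2=3·4−2·6−3=-3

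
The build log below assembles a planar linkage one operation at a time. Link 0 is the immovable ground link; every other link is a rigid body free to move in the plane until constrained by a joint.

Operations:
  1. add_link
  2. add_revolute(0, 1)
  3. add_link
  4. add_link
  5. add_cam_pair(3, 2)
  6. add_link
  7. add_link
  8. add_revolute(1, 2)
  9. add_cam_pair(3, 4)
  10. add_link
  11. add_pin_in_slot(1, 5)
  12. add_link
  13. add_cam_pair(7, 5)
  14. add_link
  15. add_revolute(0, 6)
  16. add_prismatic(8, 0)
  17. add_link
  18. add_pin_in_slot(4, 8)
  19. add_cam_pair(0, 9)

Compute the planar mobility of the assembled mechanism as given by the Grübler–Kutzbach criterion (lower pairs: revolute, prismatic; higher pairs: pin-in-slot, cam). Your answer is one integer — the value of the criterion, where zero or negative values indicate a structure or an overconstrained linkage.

M = 13

[1;0;0] (link 0 is ground)
L+ [2;0;0]
R(0,1)∈J1 [2;1;0]
L+ [3;1;0]
L+ [4;1;0]
C(3,2)∈J2 [4;1;1]
L+ [5;1;1]
L+ [6;1;1]
R(1,2)∈J1 [6;2;1]
C(3,4)∈J2 [6;2;2]
L+ [7;2;2]
PS(1,5)∈J2 [7;2;3]
L+ [8;2;3]
C(7,5)∈J2 [8;2;4]
L+ [9;2;4]
R(0,6)∈J1 [9;3;4]
P(8,0)∈J1 [9;4;4]
L+ [10;4;4]
PS(4,8)∈J2 [10;4;5]
C(0,9)∈J2 [10;4;6]
mobility = 27 − 8 − 6 = 13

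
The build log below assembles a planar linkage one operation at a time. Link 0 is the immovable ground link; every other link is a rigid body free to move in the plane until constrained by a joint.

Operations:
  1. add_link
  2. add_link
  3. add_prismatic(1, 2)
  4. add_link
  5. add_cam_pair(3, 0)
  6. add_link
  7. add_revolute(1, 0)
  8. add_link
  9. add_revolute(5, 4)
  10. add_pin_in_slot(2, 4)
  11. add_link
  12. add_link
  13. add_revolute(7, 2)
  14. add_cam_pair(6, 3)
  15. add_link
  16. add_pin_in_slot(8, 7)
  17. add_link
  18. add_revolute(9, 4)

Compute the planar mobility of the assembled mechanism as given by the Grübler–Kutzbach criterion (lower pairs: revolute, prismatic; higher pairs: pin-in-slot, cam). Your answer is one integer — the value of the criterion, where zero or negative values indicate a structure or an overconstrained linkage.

M = 13

link 0 = ground. State L|J1|J2 = 1|0|0
+link1  2|0|0
+link2  3|0|0
P(1,2) f=1→J1  3|1|0
+link3  4|1|0
C(3,0) f=2→J2  4|1|1
+link4  5|1|1
R(1,0) f=1→J1  5|2|1
+link5  6|2|1
R(5,4) f=1→J1  6|3|1
PS(2,4) f=2→J2  6|3|2
+link6  7|3|2
+link7  8|3|2
R(7,2) f=1→J1  8|4|2
C(6,3) f=2→J2  8|4|3
+link8  9|4|3
PS(8,7) f=2→J2  9|4|4
+link9  10|4|4
R(9,4) f=1→J1  10|5|4
M = 3(10−1)−2·5−4 = 27−10−4 = 13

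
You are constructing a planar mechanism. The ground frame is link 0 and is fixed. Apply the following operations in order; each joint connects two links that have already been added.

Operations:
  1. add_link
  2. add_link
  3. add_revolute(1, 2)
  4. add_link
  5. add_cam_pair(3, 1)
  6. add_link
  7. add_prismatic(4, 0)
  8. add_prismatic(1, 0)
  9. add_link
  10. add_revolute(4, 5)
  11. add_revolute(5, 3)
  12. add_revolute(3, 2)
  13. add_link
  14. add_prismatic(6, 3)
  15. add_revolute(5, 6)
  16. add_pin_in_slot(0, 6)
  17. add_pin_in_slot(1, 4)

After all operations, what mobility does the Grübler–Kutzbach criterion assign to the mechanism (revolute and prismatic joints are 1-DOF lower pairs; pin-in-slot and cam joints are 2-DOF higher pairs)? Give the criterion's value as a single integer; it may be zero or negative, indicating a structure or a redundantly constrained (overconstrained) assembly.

M = -1

(L,J1,J2)=(1,0,0); link0 fixed
link1: (2,0,0)
link2: (3,0,0)
R 1-2 [J1]: (3,1,0)
link3: (4,1,0)
C 3-1 [J2]: (4,1,1)
link4: (5,1,1)
P 4-0 [J1]: (5,2,1)
P 1-0 [J1]: (5,3,1)
link5: (6,3,1)
R 4-5 [J1]: (6,4,1)
R 5-3 [J1]: (6,5,1)
R 3-2 [J1]: (6,6,1)
link6: (7,6,1)
P 6-3 [J1]: (7,7,1)
R 5-6 [J1]: (7,8,1)
PS 0-6 [J2]: (7,8,2)
PS 1-4 [J2]: (7,8,3)
Grübler: 3·6 − 2·8 − 3 = -1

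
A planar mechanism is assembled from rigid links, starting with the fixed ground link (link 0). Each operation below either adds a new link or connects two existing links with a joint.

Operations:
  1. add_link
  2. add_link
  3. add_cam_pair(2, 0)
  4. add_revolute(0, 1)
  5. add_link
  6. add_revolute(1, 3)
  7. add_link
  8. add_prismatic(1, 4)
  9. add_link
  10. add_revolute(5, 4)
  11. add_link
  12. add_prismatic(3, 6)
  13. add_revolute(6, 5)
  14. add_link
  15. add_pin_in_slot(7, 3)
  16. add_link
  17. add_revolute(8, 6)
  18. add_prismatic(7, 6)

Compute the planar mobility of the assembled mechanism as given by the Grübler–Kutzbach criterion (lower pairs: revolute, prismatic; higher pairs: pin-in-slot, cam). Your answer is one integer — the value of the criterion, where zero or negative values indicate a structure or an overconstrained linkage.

M = 6

L=1 J1=0 J2=0
add link → L=2 J1=0 J2=0
add link → L=3 J1=0 J2=0
C@2,0 dof=2 J2 → L=3 J1=0 J2=1
R@0,1 dof=1 J1 → L=3 J1=1 J2=1
add link → L=4 J1=1 J2=1
R@1,3 dof=1 J1 → L=4 J1=2 J2=1
add link → L=5 J1=2 J2=1
P@1,4 dof=1 J1 → L=5 J1=3 J2=1
add link → L=6 J1=3 J2=1
R@5,4 dof=1 J1 → L=6 J1=4 J2=1
add link → L=7 J1=4 J2=1
P@3,6 dof=1 J1 → L=7 J1=5 J2=1
R@6,5 dof=1 J1 → L=7 J1=6 J2=1
add link → L=8 J1=6 J2=1
PS@7,3 dof=2 J2 → L=8 J1=6 J2=2
add link → L=9 J1=6 J2=2
R@8,6 dof=1 J1 → L=9 J1=7 J2=2
P@7,6 dof=1 J1 → L=9 J1=8 J2=2
M=3(L−1)−2J1−J2=3·8−2·8−2=6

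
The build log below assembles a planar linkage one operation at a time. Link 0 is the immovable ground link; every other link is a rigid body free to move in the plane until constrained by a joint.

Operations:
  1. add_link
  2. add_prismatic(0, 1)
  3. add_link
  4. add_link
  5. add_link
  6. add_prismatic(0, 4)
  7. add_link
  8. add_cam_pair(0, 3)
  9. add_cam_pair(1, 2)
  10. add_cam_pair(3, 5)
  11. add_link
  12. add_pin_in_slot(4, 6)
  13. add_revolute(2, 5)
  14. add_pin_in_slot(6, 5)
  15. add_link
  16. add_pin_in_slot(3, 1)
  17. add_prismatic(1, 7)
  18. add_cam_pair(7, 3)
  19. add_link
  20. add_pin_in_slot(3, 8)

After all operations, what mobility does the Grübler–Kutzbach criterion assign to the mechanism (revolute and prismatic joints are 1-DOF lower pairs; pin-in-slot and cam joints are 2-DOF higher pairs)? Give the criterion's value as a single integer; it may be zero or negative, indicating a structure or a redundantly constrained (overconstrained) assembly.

link 0 = ground. State L|J1|J2 = 1|0|0
+link1  2|0|0
P(0,1) f=1→J1  2|1|0
+link2  3|1|0
+link3  4|1|0
+link4  5|1|0
P(0,4) f=1→J1  5|2|0
+link5  6|2|0
C(0,3) f=2→J2  6|2|1
C(1,2) f=2→J2  6|2|2
C(3,5) f=2→J2  6|2|3
+link6  7|2|3
PS(4,6) f=2→J2  7|2|4
R(2,5) f=1→J1  7|3|4
PS(6,5) f=2→J2  7|3|5
+link7  8|3|5
PS(3,1) f=2→J2  8|3|6
P(1,7) f=1→J1  8|4|6
C(7,3) f=2→J2  8|4|7
+link8  9|4|7
PS(3,8) f=2→J2  9|4|8
M = 3(9−1)−2·4−8 = 24−8−8 = 8

M = 8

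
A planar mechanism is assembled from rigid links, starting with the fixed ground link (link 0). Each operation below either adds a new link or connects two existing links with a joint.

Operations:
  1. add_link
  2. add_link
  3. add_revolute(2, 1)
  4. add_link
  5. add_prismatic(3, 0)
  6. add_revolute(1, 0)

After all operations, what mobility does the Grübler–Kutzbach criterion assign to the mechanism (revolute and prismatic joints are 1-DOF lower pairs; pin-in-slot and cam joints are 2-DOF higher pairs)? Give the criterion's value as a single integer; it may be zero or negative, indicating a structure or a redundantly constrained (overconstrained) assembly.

link 0 = ground. State L|J1|J2 = 1|0|0
+link1  2|0|0
+link2  3|0|0
R(2,1) f=1→J1  3|1|0
+link3  4|1|0
P(3,0) f=1→J1  4|2|0
R(1,0) f=1→J1  4|3|0
M = 3(4−1)−2·3−0 = 9−6−0 = 3

M = 3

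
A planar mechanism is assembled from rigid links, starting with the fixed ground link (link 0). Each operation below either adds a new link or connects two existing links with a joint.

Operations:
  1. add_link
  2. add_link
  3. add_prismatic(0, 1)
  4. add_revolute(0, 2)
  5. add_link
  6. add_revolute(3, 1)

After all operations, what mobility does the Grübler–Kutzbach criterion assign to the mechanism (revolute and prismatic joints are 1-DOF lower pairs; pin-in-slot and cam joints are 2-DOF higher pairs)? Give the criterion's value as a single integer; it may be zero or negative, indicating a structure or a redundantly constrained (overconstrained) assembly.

M = 3

L=1 J1=0 J2=0
add link → L=2 J1=0 J2=0
add link → L=3 J1=0 J2=0
P@0,1 dof=1 J1 → L=3 J1=1 J2=0
R@0,2 dof=1 J1 → L=3 J1=2 J2=0
add link → L=4 J1=2 J2=0
R@3,1 dof=1 J1 → L=4 J1=3 J2=0
M=3(L−1)−2J1−J2=3·3−2·3−0=3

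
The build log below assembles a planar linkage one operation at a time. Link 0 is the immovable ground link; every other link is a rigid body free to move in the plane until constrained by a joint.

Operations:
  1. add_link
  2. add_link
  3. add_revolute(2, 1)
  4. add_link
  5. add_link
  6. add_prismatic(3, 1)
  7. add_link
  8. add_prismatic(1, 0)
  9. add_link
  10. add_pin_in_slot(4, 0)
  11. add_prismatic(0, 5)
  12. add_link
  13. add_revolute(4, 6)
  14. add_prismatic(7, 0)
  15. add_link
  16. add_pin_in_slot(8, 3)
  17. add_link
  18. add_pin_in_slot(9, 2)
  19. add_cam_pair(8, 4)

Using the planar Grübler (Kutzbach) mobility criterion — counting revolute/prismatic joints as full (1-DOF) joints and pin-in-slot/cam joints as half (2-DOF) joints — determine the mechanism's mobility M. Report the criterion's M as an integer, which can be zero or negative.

M = 11

link 0 = ground. State L|J1|J2 = 1|0|0
+link1  2|0|0
+link2  3|0|0
R(2,1) f=1→J1  3|1|0
+link3  4|1|0
+link4  5|1|0
P(3,1) f=1→J1  5|2|0
+link5  6|2|0
P(1,0) f=1→J1  6|3|0
+link6  7|3|0
PS(4,0) f=2→J2  7|3|1
P(0,5) f=1→J1  7|4|1
+link7  8|4|1
R(4,6) f=1→J1  8|5|1
P(7,0) f=1→J1  8|6|1
+link8  9|6|1
PS(8,3) f=2→J2  9|6|2
+link9  10|6|2
PS(9,2) f=2→J2  10|6|3
C(8,4) f=2→J2  10|6|4
M = 3(10−1)−2·6−4 = 27−12−4 = 11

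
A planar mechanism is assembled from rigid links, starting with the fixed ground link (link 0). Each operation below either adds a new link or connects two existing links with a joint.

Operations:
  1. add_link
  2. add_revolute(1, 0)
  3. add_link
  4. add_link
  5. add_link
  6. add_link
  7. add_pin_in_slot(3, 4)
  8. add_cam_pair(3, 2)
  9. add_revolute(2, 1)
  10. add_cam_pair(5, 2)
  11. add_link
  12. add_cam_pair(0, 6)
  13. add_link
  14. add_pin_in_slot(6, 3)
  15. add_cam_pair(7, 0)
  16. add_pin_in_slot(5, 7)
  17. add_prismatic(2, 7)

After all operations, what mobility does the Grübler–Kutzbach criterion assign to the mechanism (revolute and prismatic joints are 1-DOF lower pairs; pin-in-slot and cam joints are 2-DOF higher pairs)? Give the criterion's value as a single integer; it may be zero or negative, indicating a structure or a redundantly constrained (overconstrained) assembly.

M = 8

(L,J1,J2)=(1,0,0); link0 fixed
link1: (2,0,0)
R 1-0 [J1]: (2,1,0)
link2: (3,1,0)
link3: (4,1,0)
link4: (5,1,0)
link5: (6,1,0)
PS 3-4 [J2]: (6,1,1)
C 3-2 [J2]: (6,1,2)
R 2-1 [J1]: (6,2,2)
C 5-2 [J2]: (6,2,3)
link6: (7,2,3)
C 0-6 [J2]: (7,2,4)
link7: (8,2,4)
PS 6-3 [J2]: (8,2,5)
C 7-0 [J2]: (8,2,6)
PS 5-7 [J2]: (8,2,7)
P 2-7 [J1]: (8,3,7)
Grübler: 3·7 − 2·3 − 7 = 8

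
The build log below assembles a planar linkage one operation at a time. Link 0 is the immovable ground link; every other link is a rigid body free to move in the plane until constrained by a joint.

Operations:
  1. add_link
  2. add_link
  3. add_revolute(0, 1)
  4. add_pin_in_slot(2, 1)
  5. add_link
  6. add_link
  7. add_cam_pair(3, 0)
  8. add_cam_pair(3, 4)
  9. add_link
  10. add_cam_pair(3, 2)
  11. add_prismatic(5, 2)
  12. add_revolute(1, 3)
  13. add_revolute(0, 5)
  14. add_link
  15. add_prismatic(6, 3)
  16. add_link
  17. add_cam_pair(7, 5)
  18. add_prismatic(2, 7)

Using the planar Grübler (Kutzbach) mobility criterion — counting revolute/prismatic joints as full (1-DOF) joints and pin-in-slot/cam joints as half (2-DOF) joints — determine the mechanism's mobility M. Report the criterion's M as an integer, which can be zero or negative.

[1;0;0] (link 0 is ground)
L+ [2;0;0]
L+ [3;0;0]
R(0,1)∈J1 [3;1;0]
PS(2,1)∈J2 [3;1;1]
L+ [4;1;1]
L+ [5;1;1]
C(3,0)∈J2 [5;1;2]
C(3,4)∈J2 [5;1;3]
L+ [6;1;3]
C(3,2)∈J2 [6;1;4]
P(5,2)∈J1 [6;2;4]
R(1,3)∈J1 [6;3;4]
R(0,5)∈J1 [6;4;4]
L+ [7;4;4]
P(6,3)∈J1 [7;5;4]
L+ [8;5;4]
C(7,5)∈J2 [8;5;5]
P(2,7)∈J1 [8;6;5]
mobility = 21 − 12 − 5 = 4

M = 4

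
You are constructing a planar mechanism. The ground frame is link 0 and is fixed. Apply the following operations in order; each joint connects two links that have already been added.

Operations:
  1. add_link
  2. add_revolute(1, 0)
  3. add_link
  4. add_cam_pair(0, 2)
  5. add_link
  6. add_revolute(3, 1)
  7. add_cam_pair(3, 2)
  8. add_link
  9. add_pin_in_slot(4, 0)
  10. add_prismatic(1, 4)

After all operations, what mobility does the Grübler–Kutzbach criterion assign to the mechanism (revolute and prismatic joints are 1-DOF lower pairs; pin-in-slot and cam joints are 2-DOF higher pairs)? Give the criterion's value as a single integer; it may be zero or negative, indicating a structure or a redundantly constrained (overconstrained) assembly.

link 0 = ground. State L|J1|J2 = 1|0|0
+link1  2|0|0
R(1,0) f=1→J1  2|1|0
+link2  3|1|0
C(0,2) f=2→J2  3|1|1
+link3  4|1|1
R(3,1) f=1→J1  4|2|1
C(3,2) f=2→J2  4|2|2
+link4  5|2|2
PS(4,0) f=2→J2  5|2|3
P(1,4) f=1→J1  5|3|3
M = 3(5−1)−2·3−3 = 12−6−3 = 3

M = 3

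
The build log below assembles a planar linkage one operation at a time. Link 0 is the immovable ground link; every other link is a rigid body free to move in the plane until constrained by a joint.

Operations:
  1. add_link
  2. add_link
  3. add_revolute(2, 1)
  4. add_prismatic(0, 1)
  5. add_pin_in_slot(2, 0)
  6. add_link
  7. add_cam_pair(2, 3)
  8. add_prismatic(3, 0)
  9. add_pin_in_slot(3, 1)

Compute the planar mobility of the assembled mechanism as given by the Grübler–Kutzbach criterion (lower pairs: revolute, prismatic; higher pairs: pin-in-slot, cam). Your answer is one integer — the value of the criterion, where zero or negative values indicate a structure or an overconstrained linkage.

M = 0

L=1 J1=0 J2=0
add link → L=2 J1=0 J2=0
add link → L=3 J1=0 J2=0
R@2,1 dof=1 J1 → L=3 J1=1 J2=0
P@0,1 dof=1 J1 → L=3 J1=2 J2=0
PS@2,0 dof=2 J2 → L=3 J1=2 J2=1
add link → L=4 J1=2 J2=1
C@2,3 dof=2 J2 → L=4 J1=2 J2=2
P@3,0 dof=1 J1 → L=4 J1=3 J2=2
PS@3,1 dof=2 J2 → L=4 J1=3 J2=3
M=3(L−1)−2J1−J2=3·3−2·3−3=0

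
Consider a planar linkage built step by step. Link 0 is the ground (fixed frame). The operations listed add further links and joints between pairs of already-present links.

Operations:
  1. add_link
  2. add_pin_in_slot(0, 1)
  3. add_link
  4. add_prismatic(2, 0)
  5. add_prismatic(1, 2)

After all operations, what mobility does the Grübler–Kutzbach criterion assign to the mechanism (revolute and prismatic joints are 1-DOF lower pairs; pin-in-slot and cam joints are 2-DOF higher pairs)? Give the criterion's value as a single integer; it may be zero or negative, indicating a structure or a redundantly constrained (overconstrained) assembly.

(L,J1,J2)=(1,0,0); link0 fixed
link1: (2,0,0)
PS 0-1 [J2]: (2,0,1)
link2: (3,0,1)
P 2-0 [J1]: (3,1,1)
P 1-2 [J1]: (3,2,1)
Grübler: 3·2 − 2·2 − 1 = 1

M = 1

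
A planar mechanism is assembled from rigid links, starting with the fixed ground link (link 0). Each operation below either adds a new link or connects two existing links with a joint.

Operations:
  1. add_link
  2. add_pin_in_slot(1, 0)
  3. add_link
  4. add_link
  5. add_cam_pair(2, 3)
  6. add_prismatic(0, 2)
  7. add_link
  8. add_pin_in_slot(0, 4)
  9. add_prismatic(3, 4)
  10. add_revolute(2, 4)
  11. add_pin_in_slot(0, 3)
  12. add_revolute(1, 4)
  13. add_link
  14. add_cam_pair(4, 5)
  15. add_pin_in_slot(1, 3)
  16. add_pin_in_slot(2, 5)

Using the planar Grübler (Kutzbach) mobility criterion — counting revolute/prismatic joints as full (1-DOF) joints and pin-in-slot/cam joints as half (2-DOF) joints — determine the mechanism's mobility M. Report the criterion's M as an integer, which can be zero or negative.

M = 0

L=1 J1=0 J2=0
add link → L=2 J1=0 J2=0
PS@1,0 dof=2 J2 → L=2 J1=0 J2=1
add link → L=3 J1=0 J2=1
add link → L=4 J1=0 J2=1
C@2,3 dof=2 J2 → L=4 J1=0 J2=2
P@0,2 dof=1 J1 → L=4 J1=1 J2=2
add link → L=5 J1=1 J2=2
PS@0,4 dof=2 J2 → L=5 J1=1 J2=3
P@3,4 dof=1 J1 → L=5 J1=2 J2=3
R@2,4 dof=1 J1 → L=5 J1=3 J2=3
PS@0,3 dof=2 J2 → L=5 J1=3 J2=4
R@1,4 dof=1 J1 → L=5 J1=4 J2=4
add link → L=6 J1=4 J2=4
C@4,5 dof=2 J2 → L=6 J1=4 J2=5
PS@1,3 dof=2 J2 → L=6 J1=4 J2=6
PS@2,5 dof=2 J2 → L=6 J1=4 J2=7
M=3(L−1)−2J1−J2=3·5−2·4−7=0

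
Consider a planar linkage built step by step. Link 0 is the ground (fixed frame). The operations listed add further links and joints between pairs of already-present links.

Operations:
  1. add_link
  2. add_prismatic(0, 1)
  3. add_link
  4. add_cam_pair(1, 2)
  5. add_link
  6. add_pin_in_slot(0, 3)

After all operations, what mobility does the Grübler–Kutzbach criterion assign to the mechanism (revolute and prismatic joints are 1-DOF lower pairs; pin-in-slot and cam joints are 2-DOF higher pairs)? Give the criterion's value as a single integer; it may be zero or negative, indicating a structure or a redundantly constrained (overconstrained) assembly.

[1;0;0] (link 0 is ground)
L+ [2;0;0]
P(0,1)∈J1 [2;1;0]
L+ [3;1;0]
C(1,2)∈J2 [3;1;1]
L+ [4;1;1]
PS(0,3)∈J2 [4;1;2]
mobility = 9 − 2 − 2 = 5

M = 5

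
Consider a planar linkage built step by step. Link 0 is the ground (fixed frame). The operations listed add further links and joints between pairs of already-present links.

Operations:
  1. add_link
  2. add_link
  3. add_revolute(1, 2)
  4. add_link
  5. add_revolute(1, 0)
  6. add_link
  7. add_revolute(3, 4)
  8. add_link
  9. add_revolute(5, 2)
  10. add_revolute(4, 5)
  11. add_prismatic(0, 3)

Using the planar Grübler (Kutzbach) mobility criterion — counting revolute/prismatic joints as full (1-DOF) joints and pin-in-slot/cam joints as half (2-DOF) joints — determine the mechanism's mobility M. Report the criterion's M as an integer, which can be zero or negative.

L=1 J1=0 J2=0
add link → L=2 J1=0 J2=0
add link → L=3 J1=0 J2=0
R@1,2 dof=1 J1 → L=3 J1=1 J2=0
add link → L=4 J1=1 J2=0
R@1,0 dof=1 J1 → L=4 J1=2 J2=0
add link → L=5 J1=2 J2=0
R@3,4 dof=1 J1 → L=5 J1=3 J2=0
add link → L=6 J1=3 J2=0
R@5,2 dof=1 J1 → L=6 J1=4 J2=0
R@4,5 dof=1 J1 → L=6 J1=5 J2=0
P@0,3 dof=1 J1 → L=6 J1=6 J2=0
M=3(L−1)−2J1−J2=3·5−2·6−0=3

M = 3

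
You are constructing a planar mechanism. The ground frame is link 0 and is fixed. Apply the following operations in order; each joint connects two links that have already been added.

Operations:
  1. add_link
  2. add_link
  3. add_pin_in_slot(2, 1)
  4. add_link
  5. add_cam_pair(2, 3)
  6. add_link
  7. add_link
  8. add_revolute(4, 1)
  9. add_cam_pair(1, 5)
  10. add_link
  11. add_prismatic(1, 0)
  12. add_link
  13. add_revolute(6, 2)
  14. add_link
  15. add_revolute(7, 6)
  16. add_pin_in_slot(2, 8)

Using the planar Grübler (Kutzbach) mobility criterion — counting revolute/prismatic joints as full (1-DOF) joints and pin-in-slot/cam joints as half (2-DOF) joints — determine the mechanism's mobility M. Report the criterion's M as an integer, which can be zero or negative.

L=1 J1=0 J2=0
add link → L=2 J1=0 J2=0
add link → L=3 J1=0 J2=0
PS@2,1 dof=2 J2 → L=3 J1=0 J2=1
add link → L=4 J1=0 J2=1
C@2,3 dof=2 J2 → L=4 J1=0 J2=2
add link → L=5 J1=0 J2=2
add link → L=6 J1=0 J2=2
R@4,1 dof=1 J1 → L=6 J1=1 J2=2
C@1,5 dof=2 J2 → L=6 J1=1 J2=3
add link → L=7 J1=1 J2=3
P@1,0 dof=1 J1 → L=7 J1=2 J2=3
add link → L=8 J1=2 J2=3
R@6,2 dof=1 J1 → L=8 J1=3 J2=3
add link → L=9 J1=3 J2=3
R@7,6 dof=1 J1 → L=9 J1=4 J2=3
PS@2,8 dof=2 J2 → L=9 J1=4 J2=4
M=3(L−1)−2J1−J2=3·8−2·4−4=12

M = 12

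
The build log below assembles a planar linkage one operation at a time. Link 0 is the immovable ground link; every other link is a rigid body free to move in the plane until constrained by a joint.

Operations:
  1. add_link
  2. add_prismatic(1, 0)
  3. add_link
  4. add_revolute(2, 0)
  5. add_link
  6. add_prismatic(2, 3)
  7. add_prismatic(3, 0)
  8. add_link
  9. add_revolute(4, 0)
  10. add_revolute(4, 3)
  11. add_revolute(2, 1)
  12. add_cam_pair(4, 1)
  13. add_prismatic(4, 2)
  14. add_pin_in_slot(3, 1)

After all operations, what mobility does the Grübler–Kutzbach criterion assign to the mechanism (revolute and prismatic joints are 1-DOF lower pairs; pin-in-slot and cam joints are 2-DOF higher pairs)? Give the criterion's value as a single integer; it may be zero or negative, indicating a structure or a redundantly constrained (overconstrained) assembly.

ground; <1,0,0>
#1 <2,0,0>
P:1↔0 J1 <2,1,0>
#2 <3,1,0>
R:2↔0 J1 <3,2,0>
#3 <4,2,0>
P:2↔3 J1 <4,3,0>
P:3↔0 J1 <4,4,0>
#4 <5,4,0>
R:4↔0 J1 <5,5,0>
R:4↔3 J1 <5,6,0>
R:2↔1 J1 <5,7,0>
C:4↔1 J2 <5,7,1>
P:4↔2 J1 <5,8,1>
PS:3↔1 J2 <5,8,2>
3×4 − 2×8 − 1×2 = -6

M = -6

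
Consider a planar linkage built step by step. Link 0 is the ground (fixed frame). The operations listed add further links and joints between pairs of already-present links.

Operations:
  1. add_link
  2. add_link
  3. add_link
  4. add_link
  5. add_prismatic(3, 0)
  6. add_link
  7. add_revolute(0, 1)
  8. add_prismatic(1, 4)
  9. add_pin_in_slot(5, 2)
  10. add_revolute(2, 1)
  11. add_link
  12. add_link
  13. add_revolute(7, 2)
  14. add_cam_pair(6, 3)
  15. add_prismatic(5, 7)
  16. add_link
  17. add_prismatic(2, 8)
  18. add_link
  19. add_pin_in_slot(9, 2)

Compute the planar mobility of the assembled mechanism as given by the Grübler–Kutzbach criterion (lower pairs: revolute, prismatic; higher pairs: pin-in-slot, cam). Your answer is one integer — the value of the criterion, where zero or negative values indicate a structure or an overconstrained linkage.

M = 10

ground; <1,0,0>
#1 <2,0,0>
#2 <3,0,0>
#3 <4,0,0>
#4 <5,0,0>
P:3↔0 J1 <5,1,0>
#5 <6,1,0>
R:0↔1 J1 <6,2,0>
P:1↔4 J1 <6,3,0>
PS:5↔2 J2 <6,3,1>
R:2↔1 J1 <6,4,1>
#6 <7,4,1>
#7 <8,4,1>
R:7↔2 J1 <8,5,1>
C:6↔3 J2 <8,5,2>
P:5↔7 J1 <8,6,2>
#8 <9,6,2>
P:2↔8 J1 <9,7,2>
#9 <10,7,2>
PS:9↔2 J2 <10,7,3>
3×9 − 2×7 − 1×3 = 10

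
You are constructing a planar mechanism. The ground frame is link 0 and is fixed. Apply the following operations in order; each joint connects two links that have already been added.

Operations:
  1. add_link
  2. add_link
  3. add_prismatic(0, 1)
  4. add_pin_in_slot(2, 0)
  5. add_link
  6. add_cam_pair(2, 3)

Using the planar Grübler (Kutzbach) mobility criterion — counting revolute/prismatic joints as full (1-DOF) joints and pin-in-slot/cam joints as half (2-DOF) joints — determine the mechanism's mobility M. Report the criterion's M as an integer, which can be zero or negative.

[1;0;0] (link 0 is ground)
L+ [2;0;0]
L+ [3;0;0]
P(0,1)∈J1 [3;1;0]
PS(2,0)∈J2 [3;1;1]
L+ [4;1;1]
C(2,3)∈J2 [4;1;2]
mobility = 9 − 2 − 2 = 5

M = 5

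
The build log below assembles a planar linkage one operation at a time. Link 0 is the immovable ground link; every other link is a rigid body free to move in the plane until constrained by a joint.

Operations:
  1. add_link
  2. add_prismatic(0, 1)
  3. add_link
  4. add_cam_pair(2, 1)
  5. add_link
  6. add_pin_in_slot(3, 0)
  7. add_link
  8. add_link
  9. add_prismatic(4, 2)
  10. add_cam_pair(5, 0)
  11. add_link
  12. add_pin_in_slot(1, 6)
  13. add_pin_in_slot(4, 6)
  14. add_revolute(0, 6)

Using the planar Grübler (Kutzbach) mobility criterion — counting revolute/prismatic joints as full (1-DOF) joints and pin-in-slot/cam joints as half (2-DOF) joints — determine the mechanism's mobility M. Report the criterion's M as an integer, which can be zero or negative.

L=1 J1=0 J2=0
add link → L=2 J1=0 J2=0
P@0,1 dof=1 J1 → L=2 J1=1 J2=0
add link → L=3 J1=1 J2=0
C@2,1 dof=2 J2 → L=3 J1=1 J2=1
add link → L=4 J1=1 J2=1
PS@3,0 dof=2 J2 → L=4 J1=1 J2=2
add link → L=5 J1=1 J2=2
add link → L=6 J1=1 J2=2
P@4,2 dof=1 J1 → L=6 J1=2 J2=2
C@5,0 dof=2 J2 → L=6 J1=2 J2=3
add link → L=7 J1=2 J2=3
PS@1,6 dof=2 J2 → L=7 J1=2 J2=4
PS@4,6 dof=2 J2 → L=7 J1=2 J2=5
R@0,6 dof=1 J1 → L=7 J1=3 J2=5
M=3(L−1)−2J1−J2=3·6−2·3−5=7

M = 7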